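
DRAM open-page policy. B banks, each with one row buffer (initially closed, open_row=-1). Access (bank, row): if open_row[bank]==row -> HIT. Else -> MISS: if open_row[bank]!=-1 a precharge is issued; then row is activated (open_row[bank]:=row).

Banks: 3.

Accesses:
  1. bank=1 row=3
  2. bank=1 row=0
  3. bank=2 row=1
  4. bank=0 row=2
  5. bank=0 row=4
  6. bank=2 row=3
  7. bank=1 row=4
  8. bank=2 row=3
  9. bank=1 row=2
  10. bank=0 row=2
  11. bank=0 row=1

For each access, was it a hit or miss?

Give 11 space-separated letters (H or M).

Answer: M M M M M M M H M M M

Derivation:
Acc 1: bank1 row3 -> MISS (open row3); precharges=0
Acc 2: bank1 row0 -> MISS (open row0); precharges=1
Acc 3: bank2 row1 -> MISS (open row1); precharges=1
Acc 4: bank0 row2 -> MISS (open row2); precharges=1
Acc 5: bank0 row4 -> MISS (open row4); precharges=2
Acc 6: bank2 row3 -> MISS (open row3); precharges=3
Acc 7: bank1 row4 -> MISS (open row4); precharges=4
Acc 8: bank2 row3 -> HIT
Acc 9: bank1 row2 -> MISS (open row2); precharges=5
Acc 10: bank0 row2 -> MISS (open row2); precharges=6
Acc 11: bank0 row1 -> MISS (open row1); precharges=7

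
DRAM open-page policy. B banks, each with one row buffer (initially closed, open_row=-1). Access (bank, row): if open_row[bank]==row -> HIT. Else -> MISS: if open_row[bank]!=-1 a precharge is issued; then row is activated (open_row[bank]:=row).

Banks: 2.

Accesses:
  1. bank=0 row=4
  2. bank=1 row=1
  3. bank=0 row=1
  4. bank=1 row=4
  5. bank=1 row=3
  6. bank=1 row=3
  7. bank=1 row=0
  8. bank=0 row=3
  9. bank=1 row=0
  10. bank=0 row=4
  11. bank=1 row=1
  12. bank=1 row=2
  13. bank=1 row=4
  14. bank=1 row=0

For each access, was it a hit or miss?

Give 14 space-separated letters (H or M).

Answer: M M M M M H M M H M M M M M

Derivation:
Acc 1: bank0 row4 -> MISS (open row4); precharges=0
Acc 2: bank1 row1 -> MISS (open row1); precharges=0
Acc 3: bank0 row1 -> MISS (open row1); precharges=1
Acc 4: bank1 row4 -> MISS (open row4); precharges=2
Acc 5: bank1 row3 -> MISS (open row3); precharges=3
Acc 6: bank1 row3 -> HIT
Acc 7: bank1 row0 -> MISS (open row0); precharges=4
Acc 8: bank0 row3 -> MISS (open row3); precharges=5
Acc 9: bank1 row0 -> HIT
Acc 10: bank0 row4 -> MISS (open row4); precharges=6
Acc 11: bank1 row1 -> MISS (open row1); precharges=7
Acc 12: bank1 row2 -> MISS (open row2); precharges=8
Acc 13: bank1 row4 -> MISS (open row4); precharges=9
Acc 14: bank1 row0 -> MISS (open row0); precharges=10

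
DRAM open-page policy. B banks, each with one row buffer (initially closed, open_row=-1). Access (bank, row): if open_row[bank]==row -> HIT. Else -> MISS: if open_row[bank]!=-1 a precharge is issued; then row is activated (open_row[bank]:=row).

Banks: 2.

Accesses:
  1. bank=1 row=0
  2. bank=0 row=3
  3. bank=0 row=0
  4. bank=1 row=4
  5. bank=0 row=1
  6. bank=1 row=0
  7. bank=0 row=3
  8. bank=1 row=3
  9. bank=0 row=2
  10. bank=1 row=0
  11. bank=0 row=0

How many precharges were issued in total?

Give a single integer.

Answer: 9

Derivation:
Acc 1: bank1 row0 -> MISS (open row0); precharges=0
Acc 2: bank0 row3 -> MISS (open row3); precharges=0
Acc 3: bank0 row0 -> MISS (open row0); precharges=1
Acc 4: bank1 row4 -> MISS (open row4); precharges=2
Acc 5: bank0 row1 -> MISS (open row1); precharges=3
Acc 6: bank1 row0 -> MISS (open row0); precharges=4
Acc 7: bank0 row3 -> MISS (open row3); precharges=5
Acc 8: bank1 row3 -> MISS (open row3); precharges=6
Acc 9: bank0 row2 -> MISS (open row2); precharges=7
Acc 10: bank1 row0 -> MISS (open row0); precharges=8
Acc 11: bank0 row0 -> MISS (open row0); precharges=9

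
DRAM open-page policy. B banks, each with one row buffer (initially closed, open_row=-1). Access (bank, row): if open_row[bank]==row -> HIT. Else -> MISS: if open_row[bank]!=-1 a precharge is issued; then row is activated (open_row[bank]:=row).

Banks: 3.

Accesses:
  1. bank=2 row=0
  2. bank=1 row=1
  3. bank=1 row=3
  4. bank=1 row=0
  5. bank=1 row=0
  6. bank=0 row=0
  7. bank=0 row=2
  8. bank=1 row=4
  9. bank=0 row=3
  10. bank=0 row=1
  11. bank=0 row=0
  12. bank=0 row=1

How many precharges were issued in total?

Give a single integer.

Acc 1: bank2 row0 -> MISS (open row0); precharges=0
Acc 2: bank1 row1 -> MISS (open row1); precharges=0
Acc 3: bank1 row3 -> MISS (open row3); precharges=1
Acc 4: bank1 row0 -> MISS (open row0); precharges=2
Acc 5: bank1 row0 -> HIT
Acc 6: bank0 row0 -> MISS (open row0); precharges=2
Acc 7: bank0 row2 -> MISS (open row2); precharges=3
Acc 8: bank1 row4 -> MISS (open row4); precharges=4
Acc 9: bank0 row3 -> MISS (open row3); precharges=5
Acc 10: bank0 row1 -> MISS (open row1); precharges=6
Acc 11: bank0 row0 -> MISS (open row0); precharges=7
Acc 12: bank0 row1 -> MISS (open row1); precharges=8

Answer: 8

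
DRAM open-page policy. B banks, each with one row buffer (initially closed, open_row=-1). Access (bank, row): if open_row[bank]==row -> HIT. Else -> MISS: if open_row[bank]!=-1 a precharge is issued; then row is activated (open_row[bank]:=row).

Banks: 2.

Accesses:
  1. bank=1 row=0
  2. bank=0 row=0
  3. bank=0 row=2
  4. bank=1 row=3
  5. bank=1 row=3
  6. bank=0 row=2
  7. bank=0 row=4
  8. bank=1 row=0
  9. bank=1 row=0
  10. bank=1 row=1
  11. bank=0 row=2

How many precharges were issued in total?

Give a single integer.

Acc 1: bank1 row0 -> MISS (open row0); precharges=0
Acc 2: bank0 row0 -> MISS (open row0); precharges=0
Acc 3: bank0 row2 -> MISS (open row2); precharges=1
Acc 4: bank1 row3 -> MISS (open row3); precharges=2
Acc 5: bank1 row3 -> HIT
Acc 6: bank0 row2 -> HIT
Acc 7: bank0 row4 -> MISS (open row4); precharges=3
Acc 8: bank1 row0 -> MISS (open row0); precharges=4
Acc 9: bank1 row0 -> HIT
Acc 10: bank1 row1 -> MISS (open row1); precharges=5
Acc 11: bank0 row2 -> MISS (open row2); precharges=6

Answer: 6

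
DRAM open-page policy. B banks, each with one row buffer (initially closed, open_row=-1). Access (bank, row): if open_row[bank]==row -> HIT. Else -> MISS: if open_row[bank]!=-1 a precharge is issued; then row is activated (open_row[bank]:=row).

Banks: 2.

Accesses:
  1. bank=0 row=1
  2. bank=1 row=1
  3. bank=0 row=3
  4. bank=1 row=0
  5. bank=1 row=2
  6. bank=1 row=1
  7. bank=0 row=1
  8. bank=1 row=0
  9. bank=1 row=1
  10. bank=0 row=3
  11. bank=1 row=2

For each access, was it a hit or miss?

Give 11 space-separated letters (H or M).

Acc 1: bank0 row1 -> MISS (open row1); precharges=0
Acc 2: bank1 row1 -> MISS (open row1); precharges=0
Acc 3: bank0 row3 -> MISS (open row3); precharges=1
Acc 4: bank1 row0 -> MISS (open row0); precharges=2
Acc 5: bank1 row2 -> MISS (open row2); precharges=3
Acc 6: bank1 row1 -> MISS (open row1); precharges=4
Acc 7: bank0 row1 -> MISS (open row1); precharges=5
Acc 8: bank1 row0 -> MISS (open row0); precharges=6
Acc 9: bank1 row1 -> MISS (open row1); precharges=7
Acc 10: bank0 row3 -> MISS (open row3); precharges=8
Acc 11: bank1 row2 -> MISS (open row2); precharges=9

Answer: M M M M M M M M M M M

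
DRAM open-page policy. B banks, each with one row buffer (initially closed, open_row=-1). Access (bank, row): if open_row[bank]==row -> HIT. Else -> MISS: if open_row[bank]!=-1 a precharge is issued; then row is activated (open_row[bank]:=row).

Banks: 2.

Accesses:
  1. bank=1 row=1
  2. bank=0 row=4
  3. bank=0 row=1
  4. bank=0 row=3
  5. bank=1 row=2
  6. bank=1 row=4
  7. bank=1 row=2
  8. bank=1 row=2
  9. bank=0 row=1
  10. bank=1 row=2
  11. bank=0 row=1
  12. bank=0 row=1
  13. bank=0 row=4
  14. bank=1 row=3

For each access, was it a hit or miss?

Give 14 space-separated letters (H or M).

Answer: M M M M M M M H M H H H M M

Derivation:
Acc 1: bank1 row1 -> MISS (open row1); precharges=0
Acc 2: bank0 row4 -> MISS (open row4); precharges=0
Acc 3: bank0 row1 -> MISS (open row1); precharges=1
Acc 4: bank0 row3 -> MISS (open row3); precharges=2
Acc 5: bank1 row2 -> MISS (open row2); precharges=3
Acc 6: bank1 row4 -> MISS (open row4); precharges=4
Acc 7: bank1 row2 -> MISS (open row2); precharges=5
Acc 8: bank1 row2 -> HIT
Acc 9: bank0 row1 -> MISS (open row1); precharges=6
Acc 10: bank1 row2 -> HIT
Acc 11: bank0 row1 -> HIT
Acc 12: bank0 row1 -> HIT
Acc 13: bank0 row4 -> MISS (open row4); precharges=7
Acc 14: bank1 row3 -> MISS (open row3); precharges=8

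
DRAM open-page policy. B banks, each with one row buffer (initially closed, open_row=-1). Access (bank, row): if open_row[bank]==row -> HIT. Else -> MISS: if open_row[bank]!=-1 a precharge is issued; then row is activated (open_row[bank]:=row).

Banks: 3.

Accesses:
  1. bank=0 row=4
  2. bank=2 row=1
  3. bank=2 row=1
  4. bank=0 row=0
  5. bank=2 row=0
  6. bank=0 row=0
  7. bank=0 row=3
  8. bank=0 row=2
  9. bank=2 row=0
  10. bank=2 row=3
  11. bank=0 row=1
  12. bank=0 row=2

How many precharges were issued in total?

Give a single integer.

Acc 1: bank0 row4 -> MISS (open row4); precharges=0
Acc 2: bank2 row1 -> MISS (open row1); precharges=0
Acc 3: bank2 row1 -> HIT
Acc 4: bank0 row0 -> MISS (open row0); precharges=1
Acc 5: bank2 row0 -> MISS (open row0); precharges=2
Acc 6: bank0 row0 -> HIT
Acc 7: bank0 row3 -> MISS (open row3); precharges=3
Acc 8: bank0 row2 -> MISS (open row2); precharges=4
Acc 9: bank2 row0 -> HIT
Acc 10: bank2 row3 -> MISS (open row3); precharges=5
Acc 11: bank0 row1 -> MISS (open row1); precharges=6
Acc 12: bank0 row2 -> MISS (open row2); precharges=7

Answer: 7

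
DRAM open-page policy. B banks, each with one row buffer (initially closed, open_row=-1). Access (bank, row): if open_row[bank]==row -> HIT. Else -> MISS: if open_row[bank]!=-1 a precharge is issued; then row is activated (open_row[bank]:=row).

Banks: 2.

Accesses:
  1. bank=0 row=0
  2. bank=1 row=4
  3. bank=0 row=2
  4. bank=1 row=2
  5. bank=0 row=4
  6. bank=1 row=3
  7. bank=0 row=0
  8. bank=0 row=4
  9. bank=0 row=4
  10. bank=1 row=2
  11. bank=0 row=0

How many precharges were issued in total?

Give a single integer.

Answer: 8

Derivation:
Acc 1: bank0 row0 -> MISS (open row0); precharges=0
Acc 2: bank1 row4 -> MISS (open row4); precharges=0
Acc 3: bank0 row2 -> MISS (open row2); precharges=1
Acc 4: bank1 row2 -> MISS (open row2); precharges=2
Acc 5: bank0 row4 -> MISS (open row4); precharges=3
Acc 6: bank1 row3 -> MISS (open row3); precharges=4
Acc 7: bank0 row0 -> MISS (open row0); precharges=5
Acc 8: bank0 row4 -> MISS (open row4); precharges=6
Acc 9: bank0 row4 -> HIT
Acc 10: bank1 row2 -> MISS (open row2); precharges=7
Acc 11: bank0 row0 -> MISS (open row0); precharges=8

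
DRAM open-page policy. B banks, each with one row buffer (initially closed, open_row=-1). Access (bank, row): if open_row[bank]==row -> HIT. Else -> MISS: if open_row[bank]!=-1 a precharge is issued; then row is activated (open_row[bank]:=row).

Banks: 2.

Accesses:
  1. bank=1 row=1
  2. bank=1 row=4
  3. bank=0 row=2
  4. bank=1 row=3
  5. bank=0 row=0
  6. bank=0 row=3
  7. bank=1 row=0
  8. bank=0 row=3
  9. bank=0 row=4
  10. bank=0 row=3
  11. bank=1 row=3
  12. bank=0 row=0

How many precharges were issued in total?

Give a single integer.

Answer: 9

Derivation:
Acc 1: bank1 row1 -> MISS (open row1); precharges=0
Acc 2: bank1 row4 -> MISS (open row4); precharges=1
Acc 3: bank0 row2 -> MISS (open row2); precharges=1
Acc 4: bank1 row3 -> MISS (open row3); precharges=2
Acc 5: bank0 row0 -> MISS (open row0); precharges=3
Acc 6: bank0 row3 -> MISS (open row3); precharges=4
Acc 7: bank1 row0 -> MISS (open row0); precharges=5
Acc 8: bank0 row3 -> HIT
Acc 9: bank0 row4 -> MISS (open row4); precharges=6
Acc 10: bank0 row3 -> MISS (open row3); precharges=7
Acc 11: bank1 row3 -> MISS (open row3); precharges=8
Acc 12: bank0 row0 -> MISS (open row0); precharges=9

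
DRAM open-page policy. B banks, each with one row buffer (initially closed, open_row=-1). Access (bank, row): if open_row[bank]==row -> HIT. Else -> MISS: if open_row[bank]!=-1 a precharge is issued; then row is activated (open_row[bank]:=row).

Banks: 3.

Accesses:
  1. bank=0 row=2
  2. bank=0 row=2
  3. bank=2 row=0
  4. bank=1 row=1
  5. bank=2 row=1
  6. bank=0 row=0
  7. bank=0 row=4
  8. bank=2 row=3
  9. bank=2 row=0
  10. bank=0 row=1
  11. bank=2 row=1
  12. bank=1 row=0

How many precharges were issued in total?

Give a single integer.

Acc 1: bank0 row2 -> MISS (open row2); precharges=0
Acc 2: bank0 row2 -> HIT
Acc 3: bank2 row0 -> MISS (open row0); precharges=0
Acc 4: bank1 row1 -> MISS (open row1); precharges=0
Acc 5: bank2 row1 -> MISS (open row1); precharges=1
Acc 6: bank0 row0 -> MISS (open row0); precharges=2
Acc 7: bank0 row4 -> MISS (open row4); precharges=3
Acc 8: bank2 row3 -> MISS (open row3); precharges=4
Acc 9: bank2 row0 -> MISS (open row0); precharges=5
Acc 10: bank0 row1 -> MISS (open row1); precharges=6
Acc 11: bank2 row1 -> MISS (open row1); precharges=7
Acc 12: bank1 row0 -> MISS (open row0); precharges=8

Answer: 8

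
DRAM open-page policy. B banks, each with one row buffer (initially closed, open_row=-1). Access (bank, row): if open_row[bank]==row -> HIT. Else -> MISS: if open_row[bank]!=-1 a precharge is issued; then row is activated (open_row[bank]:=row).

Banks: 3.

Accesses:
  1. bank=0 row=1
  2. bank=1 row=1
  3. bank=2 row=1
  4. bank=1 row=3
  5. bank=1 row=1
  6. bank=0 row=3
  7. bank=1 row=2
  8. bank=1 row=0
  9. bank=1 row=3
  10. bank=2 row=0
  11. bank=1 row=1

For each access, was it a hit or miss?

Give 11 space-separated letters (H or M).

Answer: M M M M M M M M M M M

Derivation:
Acc 1: bank0 row1 -> MISS (open row1); precharges=0
Acc 2: bank1 row1 -> MISS (open row1); precharges=0
Acc 3: bank2 row1 -> MISS (open row1); precharges=0
Acc 4: bank1 row3 -> MISS (open row3); precharges=1
Acc 5: bank1 row1 -> MISS (open row1); precharges=2
Acc 6: bank0 row3 -> MISS (open row3); precharges=3
Acc 7: bank1 row2 -> MISS (open row2); precharges=4
Acc 8: bank1 row0 -> MISS (open row0); precharges=5
Acc 9: bank1 row3 -> MISS (open row3); precharges=6
Acc 10: bank2 row0 -> MISS (open row0); precharges=7
Acc 11: bank1 row1 -> MISS (open row1); precharges=8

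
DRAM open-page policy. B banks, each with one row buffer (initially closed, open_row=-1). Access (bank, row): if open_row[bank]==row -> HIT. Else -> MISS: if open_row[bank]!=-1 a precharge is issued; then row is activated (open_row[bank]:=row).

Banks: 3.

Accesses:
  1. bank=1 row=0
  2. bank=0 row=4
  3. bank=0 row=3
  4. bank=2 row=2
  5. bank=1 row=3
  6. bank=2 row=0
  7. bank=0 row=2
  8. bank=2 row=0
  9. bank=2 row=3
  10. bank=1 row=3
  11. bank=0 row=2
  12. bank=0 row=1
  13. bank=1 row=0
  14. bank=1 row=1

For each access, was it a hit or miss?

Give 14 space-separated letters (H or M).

Answer: M M M M M M M H M H H M M M

Derivation:
Acc 1: bank1 row0 -> MISS (open row0); precharges=0
Acc 2: bank0 row4 -> MISS (open row4); precharges=0
Acc 3: bank0 row3 -> MISS (open row3); precharges=1
Acc 4: bank2 row2 -> MISS (open row2); precharges=1
Acc 5: bank1 row3 -> MISS (open row3); precharges=2
Acc 6: bank2 row0 -> MISS (open row0); precharges=3
Acc 7: bank0 row2 -> MISS (open row2); precharges=4
Acc 8: bank2 row0 -> HIT
Acc 9: bank2 row3 -> MISS (open row3); precharges=5
Acc 10: bank1 row3 -> HIT
Acc 11: bank0 row2 -> HIT
Acc 12: bank0 row1 -> MISS (open row1); precharges=6
Acc 13: bank1 row0 -> MISS (open row0); precharges=7
Acc 14: bank1 row1 -> MISS (open row1); precharges=8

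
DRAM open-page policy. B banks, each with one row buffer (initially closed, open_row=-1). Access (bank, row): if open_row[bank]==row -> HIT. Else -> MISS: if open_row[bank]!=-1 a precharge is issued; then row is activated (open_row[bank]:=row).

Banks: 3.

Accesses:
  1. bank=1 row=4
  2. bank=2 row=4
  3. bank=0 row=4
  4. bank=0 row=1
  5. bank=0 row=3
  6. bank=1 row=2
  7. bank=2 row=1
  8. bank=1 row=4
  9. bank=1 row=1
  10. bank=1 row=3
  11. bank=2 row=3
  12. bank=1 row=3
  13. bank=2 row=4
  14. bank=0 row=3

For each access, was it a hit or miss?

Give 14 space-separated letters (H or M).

Answer: M M M M M M M M M M M H M H

Derivation:
Acc 1: bank1 row4 -> MISS (open row4); precharges=0
Acc 2: bank2 row4 -> MISS (open row4); precharges=0
Acc 3: bank0 row4 -> MISS (open row4); precharges=0
Acc 4: bank0 row1 -> MISS (open row1); precharges=1
Acc 5: bank0 row3 -> MISS (open row3); precharges=2
Acc 6: bank1 row2 -> MISS (open row2); precharges=3
Acc 7: bank2 row1 -> MISS (open row1); precharges=4
Acc 8: bank1 row4 -> MISS (open row4); precharges=5
Acc 9: bank1 row1 -> MISS (open row1); precharges=6
Acc 10: bank1 row3 -> MISS (open row3); precharges=7
Acc 11: bank2 row3 -> MISS (open row3); precharges=8
Acc 12: bank1 row3 -> HIT
Acc 13: bank2 row4 -> MISS (open row4); precharges=9
Acc 14: bank0 row3 -> HIT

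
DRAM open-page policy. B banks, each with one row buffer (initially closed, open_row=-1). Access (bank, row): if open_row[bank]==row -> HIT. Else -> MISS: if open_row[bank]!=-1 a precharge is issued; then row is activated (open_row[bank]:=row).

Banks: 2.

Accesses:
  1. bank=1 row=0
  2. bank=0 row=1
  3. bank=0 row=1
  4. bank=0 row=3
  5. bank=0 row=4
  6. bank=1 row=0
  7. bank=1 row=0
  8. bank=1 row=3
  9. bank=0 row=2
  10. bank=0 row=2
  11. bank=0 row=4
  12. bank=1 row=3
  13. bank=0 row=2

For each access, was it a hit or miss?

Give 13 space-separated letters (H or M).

Acc 1: bank1 row0 -> MISS (open row0); precharges=0
Acc 2: bank0 row1 -> MISS (open row1); precharges=0
Acc 3: bank0 row1 -> HIT
Acc 4: bank0 row3 -> MISS (open row3); precharges=1
Acc 5: bank0 row4 -> MISS (open row4); precharges=2
Acc 6: bank1 row0 -> HIT
Acc 7: bank1 row0 -> HIT
Acc 8: bank1 row3 -> MISS (open row3); precharges=3
Acc 9: bank0 row2 -> MISS (open row2); precharges=4
Acc 10: bank0 row2 -> HIT
Acc 11: bank0 row4 -> MISS (open row4); precharges=5
Acc 12: bank1 row3 -> HIT
Acc 13: bank0 row2 -> MISS (open row2); precharges=6

Answer: M M H M M H H M M H M H M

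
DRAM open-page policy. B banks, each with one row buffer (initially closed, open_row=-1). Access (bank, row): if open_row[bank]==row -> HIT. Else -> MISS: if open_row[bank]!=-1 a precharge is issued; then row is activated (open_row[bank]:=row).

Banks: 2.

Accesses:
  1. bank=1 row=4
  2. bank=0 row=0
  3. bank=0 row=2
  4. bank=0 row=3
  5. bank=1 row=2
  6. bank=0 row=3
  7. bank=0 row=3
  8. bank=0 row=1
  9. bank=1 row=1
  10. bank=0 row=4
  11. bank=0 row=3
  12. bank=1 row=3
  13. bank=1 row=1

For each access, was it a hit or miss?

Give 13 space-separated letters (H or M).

Answer: M M M M M H H M M M M M M

Derivation:
Acc 1: bank1 row4 -> MISS (open row4); precharges=0
Acc 2: bank0 row0 -> MISS (open row0); precharges=0
Acc 3: bank0 row2 -> MISS (open row2); precharges=1
Acc 4: bank0 row3 -> MISS (open row3); precharges=2
Acc 5: bank1 row2 -> MISS (open row2); precharges=3
Acc 6: bank0 row3 -> HIT
Acc 7: bank0 row3 -> HIT
Acc 8: bank0 row1 -> MISS (open row1); precharges=4
Acc 9: bank1 row1 -> MISS (open row1); precharges=5
Acc 10: bank0 row4 -> MISS (open row4); precharges=6
Acc 11: bank0 row3 -> MISS (open row3); precharges=7
Acc 12: bank1 row3 -> MISS (open row3); precharges=8
Acc 13: bank1 row1 -> MISS (open row1); precharges=9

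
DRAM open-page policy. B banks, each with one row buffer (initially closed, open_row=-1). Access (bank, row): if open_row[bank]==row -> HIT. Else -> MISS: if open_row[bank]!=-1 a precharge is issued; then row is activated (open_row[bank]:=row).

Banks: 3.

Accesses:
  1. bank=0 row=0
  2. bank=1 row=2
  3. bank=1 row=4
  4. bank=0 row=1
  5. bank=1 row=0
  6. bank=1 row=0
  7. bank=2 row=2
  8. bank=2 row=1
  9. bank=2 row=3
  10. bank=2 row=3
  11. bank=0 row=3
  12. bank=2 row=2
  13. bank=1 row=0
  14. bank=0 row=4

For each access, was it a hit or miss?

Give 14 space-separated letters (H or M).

Acc 1: bank0 row0 -> MISS (open row0); precharges=0
Acc 2: bank1 row2 -> MISS (open row2); precharges=0
Acc 3: bank1 row4 -> MISS (open row4); precharges=1
Acc 4: bank0 row1 -> MISS (open row1); precharges=2
Acc 5: bank1 row0 -> MISS (open row0); precharges=3
Acc 6: bank1 row0 -> HIT
Acc 7: bank2 row2 -> MISS (open row2); precharges=3
Acc 8: bank2 row1 -> MISS (open row1); precharges=4
Acc 9: bank2 row3 -> MISS (open row3); precharges=5
Acc 10: bank2 row3 -> HIT
Acc 11: bank0 row3 -> MISS (open row3); precharges=6
Acc 12: bank2 row2 -> MISS (open row2); precharges=7
Acc 13: bank1 row0 -> HIT
Acc 14: bank0 row4 -> MISS (open row4); precharges=8

Answer: M M M M M H M M M H M M H M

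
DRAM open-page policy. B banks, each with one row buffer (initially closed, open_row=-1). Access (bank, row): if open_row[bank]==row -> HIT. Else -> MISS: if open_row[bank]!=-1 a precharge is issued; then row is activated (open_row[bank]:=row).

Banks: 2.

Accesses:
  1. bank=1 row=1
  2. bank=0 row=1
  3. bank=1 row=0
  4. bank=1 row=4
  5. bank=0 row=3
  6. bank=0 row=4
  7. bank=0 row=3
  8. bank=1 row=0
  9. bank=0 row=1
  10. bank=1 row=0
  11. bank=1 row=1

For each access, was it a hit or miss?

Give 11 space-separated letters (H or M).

Answer: M M M M M M M M M H M

Derivation:
Acc 1: bank1 row1 -> MISS (open row1); precharges=0
Acc 2: bank0 row1 -> MISS (open row1); precharges=0
Acc 3: bank1 row0 -> MISS (open row0); precharges=1
Acc 4: bank1 row4 -> MISS (open row4); precharges=2
Acc 5: bank0 row3 -> MISS (open row3); precharges=3
Acc 6: bank0 row4 -> MISS (open row4); precharges=4
Acc 7: bank0 row3 -> MISS (open row3); precharges=5
Acc 8: bank1 row0 -> MISS (open row0); precharges=6
Acc 9: bank0 row1 -> MISS (open row1); precharges=7
Acc 10: bank1 row0 -> HIT
Acc 11: bank1 row1 -> MISS (open row1); precharges=8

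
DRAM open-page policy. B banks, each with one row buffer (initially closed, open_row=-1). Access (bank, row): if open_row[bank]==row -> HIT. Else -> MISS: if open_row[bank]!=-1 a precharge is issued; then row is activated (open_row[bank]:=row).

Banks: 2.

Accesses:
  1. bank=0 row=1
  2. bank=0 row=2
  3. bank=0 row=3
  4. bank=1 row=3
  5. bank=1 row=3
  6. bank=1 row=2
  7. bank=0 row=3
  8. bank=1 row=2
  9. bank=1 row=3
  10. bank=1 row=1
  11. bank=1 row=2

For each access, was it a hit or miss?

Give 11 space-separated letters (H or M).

Acc 1: bank0 row1 -> MISS (open row1); precharges=0
Acc 2: bank0 row2 -> MISS (open row2); precharges=1
Acc 3: bank0 row3 -> MISS (open row3); precharges=2
Acc 4: bank1 row3 -> MISS (open row3); precharges=2
Acc 5: bank1 row3 -> HIT
Acc 6: bank1 row2 -> MISS (open row2); precharges=3
Acc 7: bank0 row3 -> HIT
Acc 8: bank1 row2 -> HIT
Acc 9: bank1 row3 -> MISS (open row3); precharges=4
Acc 10: bank1 row1 -> MISS (open row1); precharges=5
Acc 11: bank1 row2 -> MISS (open row2); precharges=6

Answer: M M M M H M H H M M M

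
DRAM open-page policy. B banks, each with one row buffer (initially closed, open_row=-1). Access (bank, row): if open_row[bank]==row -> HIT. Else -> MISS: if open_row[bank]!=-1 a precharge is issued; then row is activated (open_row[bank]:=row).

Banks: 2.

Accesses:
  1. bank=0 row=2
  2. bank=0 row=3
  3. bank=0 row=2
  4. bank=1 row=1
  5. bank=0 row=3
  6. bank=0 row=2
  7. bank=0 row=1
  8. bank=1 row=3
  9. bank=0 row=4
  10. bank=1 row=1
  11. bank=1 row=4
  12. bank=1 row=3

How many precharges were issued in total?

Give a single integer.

Answer: 10

Derivation:
Acc 1: bank0 row2 -> MISS (open row2); precharges=0
Acc 2: bank0 row3 -> MISS (open row3); precharges=1
Acc 3: bank0 row2 -> MISS (open row2); precharges=2
Acc 4: bank1 row1 -> MISS (open row1); precharges=2
Acc 5: bank0 row3 -> MISS (open row3); precharges=3
Acc 6: bank0 row2 -> MISS (open row2); precharges=4
Acc 7: bank0 row1 -> MISS (open row1); precharges=5
Acc 8: bank1 row3 -> MISS (open row3); precharges=6
Acc 9: bank0 row4 -> MISS (open row4); precharges=7
Acc 10: bank1 row1 -> MISS (open row1); precharges=8
Acc 11: bank1 row4 -> MISS (open row4); precharges=9
Acc 12: bank1 row3 -> MISS (open row3); precharges=10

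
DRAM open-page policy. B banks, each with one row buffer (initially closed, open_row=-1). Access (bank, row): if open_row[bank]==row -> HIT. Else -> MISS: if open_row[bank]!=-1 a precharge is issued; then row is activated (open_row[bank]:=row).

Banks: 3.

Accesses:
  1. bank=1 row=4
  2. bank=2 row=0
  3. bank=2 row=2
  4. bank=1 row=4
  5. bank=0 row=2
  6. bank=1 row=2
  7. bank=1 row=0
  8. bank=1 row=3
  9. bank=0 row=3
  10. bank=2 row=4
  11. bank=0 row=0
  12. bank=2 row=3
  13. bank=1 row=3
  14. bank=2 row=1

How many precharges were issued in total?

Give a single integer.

Acc 1: bank1 row4 -> MISS (open row4); precharges=0
Acc 2: bank2 row0 -> MISS (open row0); precharges=0
Acc 3: bank2 row2 -> MISS (open row2); precharges=1
Acc 4: bank1 row4 -> HIT
Acc 5: bank0 row2 -> MISS (open row2); precharges=1
Acc 6: bank1 row2 -> MISS (open row2); precharges=2
Acc 7: bank1 row0 -> MISS (open row0); precharges=3
Acc 8: bank1 row3 -> MISS (open row3); precharges=4
Acc 9: bank0 row3 -> MISS (open row3); precharges=5
Acc 10: bank2 row4 -> MISS (open row4); precharges=6
Acc 11: bank0 row0 -> MISS (open row0); precharges=7
Acc 12: bank2 row3 -> MISS (open row3); precharges=8
Acc 13: bank1 row3 -> HIT
Acc 14: bank2 row1 -> MISS (open row1); precharges=9

Answer: 9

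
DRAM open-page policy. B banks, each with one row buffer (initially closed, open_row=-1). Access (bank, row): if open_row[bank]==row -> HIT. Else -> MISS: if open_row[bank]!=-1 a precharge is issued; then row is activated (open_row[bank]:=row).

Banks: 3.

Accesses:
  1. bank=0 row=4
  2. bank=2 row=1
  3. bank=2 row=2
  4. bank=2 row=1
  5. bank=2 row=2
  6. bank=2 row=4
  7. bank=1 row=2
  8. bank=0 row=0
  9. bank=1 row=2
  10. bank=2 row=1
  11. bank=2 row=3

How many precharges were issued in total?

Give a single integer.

Acc 1: bank0 row4 -> MISS (open row4); precharges=0
Acc 2: bank2 row1 -> MISS (open row1); precharges=0
Acc 3: bank2 row2 -> MISS (open row2); precharges=1
Acc 4: bank2 row1 -> MISS (open row1); precharges=2
Acc 5: bank2 row2 -> MISS (open row2); precharges=3
Acc 6: bank2 row4 -> MISS (open row4); precharges=4
Acc 7: bank1 row2 -> MISS (open row2); precharges=4
Acc 8: bank0 row0 -> MISS (open row0); precharges=5
Acc 9: bank1 row2 -> HIT
Acc 10: bank2 row1 -> MISS (open row1); precharges=6
Acc 11: bank2 row3 -> MISS (open row3); precharges=7

Answer: 7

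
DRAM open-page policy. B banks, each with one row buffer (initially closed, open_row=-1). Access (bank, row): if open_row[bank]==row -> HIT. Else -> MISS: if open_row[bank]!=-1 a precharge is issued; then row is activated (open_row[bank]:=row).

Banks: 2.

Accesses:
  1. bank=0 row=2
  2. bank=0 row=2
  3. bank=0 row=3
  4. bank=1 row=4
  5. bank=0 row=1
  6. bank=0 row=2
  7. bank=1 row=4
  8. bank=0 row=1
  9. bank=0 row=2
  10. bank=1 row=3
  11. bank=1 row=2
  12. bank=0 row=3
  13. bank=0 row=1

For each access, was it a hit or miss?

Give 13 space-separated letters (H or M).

Answer: M H M M M M H M M M M M M

Derivation:
Acc 1: bank0 row2 -> MISS (open row2); precharges=0
Acc 2: bank0 row2 -> HIT
Acc 3: bank0 row3 -> MISS (open row3); precharges=1
Acc 4: bank1 row4 -> MISS (open row4); precharges=1
Acc 5: bank0 row1 -> MISS (open row1); precharges=2
Acc 6: bank0 row2 -> MISS (open row2); precharges=3
Acc 7: bank1 row4 -> HIT
Acc 8: bank0 row1 -> MISS (open row1); precharges=4
Acc 9: bank0 row2 -> MISS (open row2); precharges=5
Acc 10: bank1 row3 -> MISS (open row3); precharges=6
Acc 11: bank1 row2 -> MISS (open row2); precharges=7
Acc 12: bank0 row3 -> MISS (open row3); precharges=8
Acc 13: bank0 row1 -> MISS (open row1); precharges=9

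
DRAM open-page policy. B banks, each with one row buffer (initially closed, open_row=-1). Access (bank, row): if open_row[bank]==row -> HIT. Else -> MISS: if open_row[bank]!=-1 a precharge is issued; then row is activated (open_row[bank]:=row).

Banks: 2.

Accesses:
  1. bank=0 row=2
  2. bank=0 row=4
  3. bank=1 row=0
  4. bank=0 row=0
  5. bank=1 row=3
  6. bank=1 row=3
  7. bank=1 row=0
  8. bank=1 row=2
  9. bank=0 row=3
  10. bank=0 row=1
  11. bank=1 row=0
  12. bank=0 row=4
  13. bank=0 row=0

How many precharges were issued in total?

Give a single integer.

Answer: 10

Derivation:
Acc 1: bank0 row2 -> MISS (open row2); precharges=0
Acc 2: bank0 row4 -> MISS (open row4); precharges=1
Acc 3: bank1 row0 -> MISS (open row0); precharges=1
Acc 4: bank0 row0 -> MISS (open row0); precharges=2
Acc 5: bank1 row3 -> MISS (open row3); precharges=3
Acc 6: bank1 row3 -> HIT
Acc 7: bank1 row0 -> MISS (open row0); precharges=4
Acc 8: bank1 row2 -> MISS (open row2); precharges=5
Acc 9: bank0 row3 -> MISS (open row3); precharges=6
Acc 10: bank0 row1 -> MISS (open row1); precharges=7
Acc 11: bank1 row0 -> MISS (open row0); precharges=8
Acc 12: bank0 row4 -> MISS (open row4); precharges=9
Acc 13: bank0 row0 -> MISS (open row0); precharges=10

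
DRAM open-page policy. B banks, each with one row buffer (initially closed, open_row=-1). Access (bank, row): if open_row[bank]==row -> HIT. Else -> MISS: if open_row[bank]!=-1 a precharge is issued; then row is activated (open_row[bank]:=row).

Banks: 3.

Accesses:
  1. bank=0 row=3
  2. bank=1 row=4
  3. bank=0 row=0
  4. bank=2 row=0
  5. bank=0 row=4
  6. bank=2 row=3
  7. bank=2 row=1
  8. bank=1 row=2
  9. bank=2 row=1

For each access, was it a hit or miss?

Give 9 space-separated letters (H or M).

Answer: M M M M M M M M H

Derivation:
Acc 1: bank0 row3 -> MISS (open row3); precharges=0
Acc 2: bank1 row4 -> MISS (open row4); precharges=0
Acc 3: bank0 row0 -> MISS (open row0); precharges=1
Acc 4: bank2 row0 -> MISS (open row0); precharges=1
Acc 5: bank0 row4 -> MISS (open row4); precharges=2
Acc 6: bank2 row3 -> MISS (open row3); precharges=3
Acc 7: bank2 row1 -> MISS (open row1); precharges=4
Acc 8: bank1 row2 -> MISS (open row2); precharges=5
Acc 9: bank2 row1 -> HIT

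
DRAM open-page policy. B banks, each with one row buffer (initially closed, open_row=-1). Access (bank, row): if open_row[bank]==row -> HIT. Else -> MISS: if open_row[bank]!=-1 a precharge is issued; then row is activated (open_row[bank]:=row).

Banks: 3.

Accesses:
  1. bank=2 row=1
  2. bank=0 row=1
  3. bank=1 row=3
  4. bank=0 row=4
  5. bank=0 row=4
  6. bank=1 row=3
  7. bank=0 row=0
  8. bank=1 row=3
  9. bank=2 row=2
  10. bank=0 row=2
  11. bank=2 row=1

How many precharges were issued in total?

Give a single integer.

Answer: 5

Derivation:
Acc 1: bank2 row1 -> MISS (open row1); precharges=0
Acc 2: bank0 row1 -> MISS (open row1); precharges=0
Acc 3: bank1 row3 -> MISS (open row3); precharges=0
Acc 4: bank0 row4 -> MISS (open row4); precharges=1
Acc 5: bank0 row4 -> HIT
Acc 6: bank1 row3 -> HIT
Acc 7: bank0 row0 -> MISS (open row0); precharges=2
Acc 8: bank1 row3 -> HIT
Acc 9: bank2 row2 -> MISS (open row2); precharges=3
Acc 10: bank0 row2 -> MISS (open row2); precharges=4
Acc 11: bank2 row1 -> MISS (open row1); precharges=5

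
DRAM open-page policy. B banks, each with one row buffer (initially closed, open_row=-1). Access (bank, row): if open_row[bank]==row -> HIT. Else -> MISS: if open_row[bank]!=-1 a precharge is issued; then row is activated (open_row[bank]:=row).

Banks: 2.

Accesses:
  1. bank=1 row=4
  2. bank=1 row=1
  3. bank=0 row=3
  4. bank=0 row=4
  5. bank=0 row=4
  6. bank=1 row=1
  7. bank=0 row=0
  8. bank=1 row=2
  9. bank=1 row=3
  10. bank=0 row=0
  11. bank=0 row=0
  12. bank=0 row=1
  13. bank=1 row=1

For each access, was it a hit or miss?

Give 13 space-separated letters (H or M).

Acc 1: bank1 row4 -> MISS (open row4); precharges=0
Acc 2: bank1 row1 -> MISS (open row1); precharges=1
Acc 3: bank0 row3 -> MISS (open row3); precharges=1
Acc 4: bank0 row4 -> MISS (open row4); precharges=2
Acc 5: bank0 row4 -> HIT
Acc 6: bank1 row1 -> HIT
Acc 7: bank0 row0 -> MISS (open row0); precharges=3
Acc 8: bank1 row2 -> MISS (open row2); precharges=4
Acc 9: bank1 row3 -> MISS (open row3); precharges=5
Acc 10: bank0 row0 -> HIT
Acc 11: bank0 row0 -> HIT
Acc 12: bank0 row1 -> MISS (open row1); precharges=6
Acc 13: bank1 row1 -> MISS (open row1); precharges=7

Answer: M M M M H H M M M H H M M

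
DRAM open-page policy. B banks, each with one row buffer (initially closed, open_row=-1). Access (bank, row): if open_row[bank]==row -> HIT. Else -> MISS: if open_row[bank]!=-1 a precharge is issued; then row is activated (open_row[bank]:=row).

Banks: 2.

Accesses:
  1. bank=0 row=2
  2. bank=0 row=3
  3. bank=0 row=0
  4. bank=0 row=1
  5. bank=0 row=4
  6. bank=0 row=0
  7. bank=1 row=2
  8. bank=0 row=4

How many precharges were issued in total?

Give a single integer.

Answer: 6

Derivation:
Acc 1: bank0 row2 -> MISS (open row2); precharges=0
Acc 2: bank0 row3 -> MISS (open row3); precharges=1
Acc 3: bank0 row0 -> MISS (open row0); precharges=2
Acc 4: bank0 row1 -> MISS (open row1); precharges=3
Acc 5: bank0 row4 -> MISS (open row4); precharges=4
Acc 6: bank0 row0 -> MISS (open row0); precharges=5
Acc 7: bank1 row2 -> MISS (open row2); precharges=5
Acc 8: bank0 row4 -> MISS (open row4); precharges=6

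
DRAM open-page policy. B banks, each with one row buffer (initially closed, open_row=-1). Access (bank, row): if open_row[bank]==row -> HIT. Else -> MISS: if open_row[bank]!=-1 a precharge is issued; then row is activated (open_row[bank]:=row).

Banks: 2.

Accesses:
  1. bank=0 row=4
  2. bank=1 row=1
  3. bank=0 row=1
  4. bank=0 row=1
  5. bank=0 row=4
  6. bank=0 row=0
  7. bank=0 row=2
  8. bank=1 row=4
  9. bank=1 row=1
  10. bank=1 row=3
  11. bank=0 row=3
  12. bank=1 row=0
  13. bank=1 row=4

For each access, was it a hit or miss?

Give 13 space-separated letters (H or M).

Acc 1: bank0 row4 -> MISS (open row4); precharges=0
Acc 2: bank1 row1 -> MISS (open row1); precharges=0
Acc 3: bank0 row1 -> MISS (open row1); precharges=1
Acc 4: bank0 row1 -> HIT
Acc 5: bank0 row4 -> MISS (open row4); precharges=2
Acc 6: bank0 row0 -> MISS (open row0); precharges=3
Acc 7: bank0 row2 -> MISS (open row2); precharges=4
Acc 8: bank1 row4 -> MISS (open row4); precharges=5
Acc 9: bank1 row1 -> MISS (open row1); precharges=6
Acc 10: bank1 row3 -> MISS (open row3); precharges=7
Acc 11: bank0 row3 -> MISS (open row3); precharges=8
Acc 12: bank1 row0 -> MISS (open row0); precharges=9
Acc 13: bank1 row4 -> MISS (open row4); precharges=10

Answer: M M M H M M M M M M M M M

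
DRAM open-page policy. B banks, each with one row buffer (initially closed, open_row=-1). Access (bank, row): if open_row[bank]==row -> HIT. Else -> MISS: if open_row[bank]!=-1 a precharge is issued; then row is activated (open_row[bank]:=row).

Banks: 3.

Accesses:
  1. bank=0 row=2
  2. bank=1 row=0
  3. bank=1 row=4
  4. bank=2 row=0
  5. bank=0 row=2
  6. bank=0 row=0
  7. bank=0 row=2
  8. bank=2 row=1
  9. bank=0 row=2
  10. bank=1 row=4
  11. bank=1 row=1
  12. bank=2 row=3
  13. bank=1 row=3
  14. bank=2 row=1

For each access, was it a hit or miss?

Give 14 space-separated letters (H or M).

Acc 1: bank0 row2 -> MISS (open row2); precharges=0
Acc 2: bank1 row0 -> MISS (open row0); precharges=0
Acc 3: bank1 row4 -> MISS (open row4); precharges=1
Acc 4: bank2 row0 -> MISS (open row0); precharges=1
Acc 5: bank0 row2 -> HIT
Acc 6: bank0 row0 -> MISS (open row0); precharges=2
Acc 7: bank0 row2 -> MISS (open row2); precharges=3
Acc 8: bank2 row1 -> MISS (open row1); precharges=4
Acc 9: bank0 row2 -> HIT
Acc 10: bank1 row4 -> HIT
Acc 11: bank1 row1 -> MISS (open row1); precharges=5
Acc 12: bank2 row3 -> MISS (open row3); precharges=6
Acc 13: bank1 row3 -> MISS (open row3); precharges=7
Acc 14: bank2 row1 -> MISS (open row1); precharges=8

Answer: M M M M H M M M H H M M M M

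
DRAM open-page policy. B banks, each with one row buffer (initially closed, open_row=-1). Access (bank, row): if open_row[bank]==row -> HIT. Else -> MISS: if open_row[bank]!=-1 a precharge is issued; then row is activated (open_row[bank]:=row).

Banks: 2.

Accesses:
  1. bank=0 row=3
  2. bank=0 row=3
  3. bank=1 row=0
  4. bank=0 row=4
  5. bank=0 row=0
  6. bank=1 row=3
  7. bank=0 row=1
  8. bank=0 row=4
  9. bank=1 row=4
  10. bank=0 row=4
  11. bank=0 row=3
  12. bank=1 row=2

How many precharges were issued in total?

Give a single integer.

Acc 1: bank0 row3 -> MISS (open row3); precharges=0
Acc 2: bank0 row3 -> HIT
Acc 3: bank1 row0 -> MISS (open row0); precharges=0
Acc 4: bank0 row4 -> MISS (open row4); precharges=1
Acc 5: bank0 row0 -> MISS (open row0); precharges=2
Acc 6: bank1 row3 -> MISS (open row3); precharges=3
Acc 7: bank0 row1 -> MISS (open row1); precharges=4
Acc 8: bank0 row4 -> MISS (open row4); precharges=5
Acc 9: bank1 row4 -> MISS (open row4); precharges=6
Acc 10: bank0 row4 -> HIT
Acc 11: bank0 row3 -> MISS (open row3); precharges=7
Acc 12: bank1 row2 -> MISS (open row2); precharges=8

Answer: 8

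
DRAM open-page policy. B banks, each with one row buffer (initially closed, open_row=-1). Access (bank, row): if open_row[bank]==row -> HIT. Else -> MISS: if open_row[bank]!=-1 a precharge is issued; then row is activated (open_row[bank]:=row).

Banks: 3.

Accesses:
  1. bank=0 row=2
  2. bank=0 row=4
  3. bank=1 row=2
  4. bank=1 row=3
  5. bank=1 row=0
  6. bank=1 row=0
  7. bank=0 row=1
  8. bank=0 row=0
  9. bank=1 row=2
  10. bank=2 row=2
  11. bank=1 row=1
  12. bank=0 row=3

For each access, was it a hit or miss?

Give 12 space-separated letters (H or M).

Answer: M M M M M H M M M M M M

Derivation:
Acc 1: bank0 row2 -> MISS (open row2); precharges=0
Acc 2: bank0 row4 -> MISS (open row4); precharges=1
Acc 3: bank1 row2 -> MISS (open row2); precharges=1
Acc 4: bank1 row3 -> MISS (open row3); precharges=2
Acc 5: bank1 row0 -> MISS (open row0); precharges=3
Acc 6: bank1 row0 -> HIT
Acc 7: bank0 row1 -> MISS (open row1); precharges=4
Acc 8: bank0 row0 -> MISS (open row0); precharges=5
Acc 9: bank1 row2 -> MISS (open row2); precharges=6
Acc 10: bank2 row2 -> MISS (open row2); precharges=6
Acc 11: bank1 row1 -> MISS (open row1); precharges=7
Acc 12: bank0 row3 -> MISS (open row3); precharges=8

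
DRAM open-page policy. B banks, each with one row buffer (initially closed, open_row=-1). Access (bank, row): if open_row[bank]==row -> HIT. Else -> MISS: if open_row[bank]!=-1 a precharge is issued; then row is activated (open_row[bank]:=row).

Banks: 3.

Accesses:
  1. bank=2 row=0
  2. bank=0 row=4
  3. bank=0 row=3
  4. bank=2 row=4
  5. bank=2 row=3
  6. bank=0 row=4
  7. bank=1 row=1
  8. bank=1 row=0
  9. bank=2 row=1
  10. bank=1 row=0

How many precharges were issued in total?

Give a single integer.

Answer: 6

Derivation:
Acc 1: bank2 row0 -> MISS (open row0); precharges=0
Acc 2: bank0 row4 -> MISS (open row4); precharges=0
Acc 3: bank0 row3 -> MISS (open row3); precharges=1
Acc 4: bank2 row4 -> MISS (open row4); precharges=2
Acc 5: bank2 row3 -> MISS (open row3); precharges=3
Acc 6: bank0 row4 -> MISS (open row4); precharges=4
Acc 7: bank1 row1 -> MISS (open row1); precharges=4
Acc 8: bank1 row0 -> MISS (open row0); precharges=5
Acc 9: bank2 row1 -> MISS (open row1); precharges=6
Acc 10: bank1 row0 -> HIT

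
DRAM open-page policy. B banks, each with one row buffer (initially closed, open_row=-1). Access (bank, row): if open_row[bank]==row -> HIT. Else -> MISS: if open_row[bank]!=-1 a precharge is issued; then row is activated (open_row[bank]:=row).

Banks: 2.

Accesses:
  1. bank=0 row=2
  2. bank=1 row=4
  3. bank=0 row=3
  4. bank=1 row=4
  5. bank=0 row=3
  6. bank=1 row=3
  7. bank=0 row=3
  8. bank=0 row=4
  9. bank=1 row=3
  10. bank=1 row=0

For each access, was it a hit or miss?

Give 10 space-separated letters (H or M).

Answer: M M M H H M H M H M

Derivation:
Acc 1: bank0 row2 -> MISS (open row2); precharges=0
Acc 2: bank1 row4 -> MISS (open row4); precharges=0
Acc 3: bank0 row3 -> MISS (open row3); precharges=1
Acc 4: bank1 row4 -> HIT
Acc 5: bank0 row3 -> HIT
Acc 6: bank1 row3 -> MISS (open row3); precharges=2
Acc 7: bank0 row3 -> HIT
Acc 8: bank0 row4 -> MISS (open row4); precharges=3
Acc 9: bank1 row3 -> HIT
Acc 10: bank1 row0 -> MISS (open row0); precharges=4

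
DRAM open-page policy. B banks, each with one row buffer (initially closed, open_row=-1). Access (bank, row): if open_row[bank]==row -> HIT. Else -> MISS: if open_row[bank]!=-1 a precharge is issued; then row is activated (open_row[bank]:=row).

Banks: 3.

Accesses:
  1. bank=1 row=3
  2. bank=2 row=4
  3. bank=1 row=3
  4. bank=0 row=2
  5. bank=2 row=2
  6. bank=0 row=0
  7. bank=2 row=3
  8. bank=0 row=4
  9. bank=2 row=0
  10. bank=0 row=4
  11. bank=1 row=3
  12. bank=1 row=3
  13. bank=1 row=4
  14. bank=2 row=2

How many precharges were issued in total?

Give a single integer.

Acc 1: bank1 row3 -> MISS (open row3); precharges=0
Acc 2: bank2 row4 -> MISS (open row4); precharges=0
Acc 3: bank1 row3 -> HIT
Acc 4: bank0 row2 -> MISS (open row2); precharges=0
Acc 5: bank2 row2 -> MISS (open row2); precharges=1
Acc 6: bank0 row0 -> MISS (open row0); precharges=2
Acc 7: bank2 row3 -> MISS (open row3); precharges=3
Acc 8: bank0 row4 -> MISS (open row4); precharges=4
Acc 9: bank2 row0 -> MISS (open row0); precharges=5
Acc 10: bank0 row4 -> HIT
Acc 11: bank1 row3 -> HIT
Acc 12: bank1 row3 -> HIT
Acc 13: bank1 row4 -> MISS (open row4); precharges=6
Acc 14: bank2 row2 -> MISS (open row2); precharges=7

Answer: 7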